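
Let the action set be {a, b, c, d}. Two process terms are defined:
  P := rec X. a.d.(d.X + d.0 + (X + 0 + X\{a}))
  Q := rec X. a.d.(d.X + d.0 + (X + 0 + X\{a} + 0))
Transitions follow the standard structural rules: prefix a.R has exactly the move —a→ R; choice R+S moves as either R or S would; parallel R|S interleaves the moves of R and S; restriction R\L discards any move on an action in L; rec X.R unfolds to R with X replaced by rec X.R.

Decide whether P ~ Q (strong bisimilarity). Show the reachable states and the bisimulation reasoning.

YES

LTS(P): 4 reachable states
  s0 = rec X. a.d.(d.X + d.0 + (X + 0 + X\{a})) → ··a··> s1
  s1 = d.(d.(rec X. a.d.(d.X + d.0 + (X + 0 + X\{a}))) + d.0 + ((rec X. a.d.(d.X + d.0 + (X + 0 + X\{a}))) + 0 + (rec X. a.d.(d.X + d.0 + (X + 0 + X\{a})))\{a})) → ··d··> s2
  s2 = d.(rec X. a.d.(d.X + d.0 + (X + 0 + X\{a}))) + d.0 + ((rec X. a.d.(d.X + d.0 + (X + 0 + X\{a}))) + 0 + (rec X. a.d.(d.X + d.0 + (X + 0 + X\{a})))\{a}) → ··a··> s1, ··d··> s0, ··d··> s3
  s3 = 0 → stopped
LTS(Q): 4 reachable states
  t0 = rec X. a.d.(d.X + d.0 + (X + 0 + X\{a} + 0)) → ··a··> t1
  t1 = d.(d.(rec X. a.d.(d.X + d.0 + (X + 0 + X\{a} + 0))) + d.0 + ((rec X. a.d.(d.X + d.0 + (X + 0 + X\{a} + 0))) + 0 + (rec X. a.d.(d.X + d.0 + (X + 0 + X\{a} + 0)))\{a} + 0)) → ··d··> t2
  t2 = d.(rec X. a.d.(d.X + d.0 + (X + 0 + X\{a} + 0))) + d.0 + ((rec X. a.d.(d.X + d.0 + (X + 0 + X\{a} + 0))) + 0 + (rec X. a.d.(d.X + d.0 + (X + 0 + X\{a} + 0)))\{a} + 0) → ··a··> t1, ··d··> t0, ··d··> t3
  t3 = 0 → stopped
Coarsest stable partition (strong bisimilarity classes):
  B0 = {s0, t0}
  B1 = {s1, t1}
  B2 = {s2, t2}
  B3 = {s3, t3}
s0 ∈ B0, t0 ∈ B0 → same block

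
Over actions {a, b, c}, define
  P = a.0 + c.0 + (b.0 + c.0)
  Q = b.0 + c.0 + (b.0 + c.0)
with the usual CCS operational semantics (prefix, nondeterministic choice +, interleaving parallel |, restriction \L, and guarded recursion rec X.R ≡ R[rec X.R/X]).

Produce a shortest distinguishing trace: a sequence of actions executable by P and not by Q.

LTS(P): 2 reachable states
  m0 = a.0 + c.0 + (b.0 + c.0) has moves --a--▸ m1, --b--▸ m1, --c--▸ m1
  m1 = 0 has moves ∅
LTS(Q): 2 reachable states
  n0 = b.0 + c.0 + (b.0 + c.0) has moves --b--▸ n1, --c--▸ n1
  n1 = 0 has moves ∅
Executing a from P (initial set {m0}):
  step 1 (a): {m1}
  ✓ P
Executing a from Q (initial set {n0}):
  step 1 (a): no successor for Q

a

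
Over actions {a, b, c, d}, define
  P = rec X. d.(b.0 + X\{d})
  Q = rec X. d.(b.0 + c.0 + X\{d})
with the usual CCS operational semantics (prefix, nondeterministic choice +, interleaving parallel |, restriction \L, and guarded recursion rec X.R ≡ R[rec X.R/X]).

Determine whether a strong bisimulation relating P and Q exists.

P ≁ Q

P's transition system — 3 states:
  u0 = rec X. d.(b.0 + X\{d}) :: ··d··> u1
  u1 = b.0 + (rec X. d.(b.0 + X\{d}))\{d} :: ··b··> u2
  u2 = 0 :: stopped
Q's transition system — 3 states:
  v0 = rec X. d.(b.0 + c.0 + X\{d}) :: ··d··> v1
  v1 = b.0 + c.0 + (rec X. d.(b.0 + c.0 + X\{d}))\{d} :: ··b··> v2, ··c··> v2
  v2 = 0 :: stopped
Partition-refinement fixed point:
  B0 = {u0}
  B1 = {u1}
  B2 = {u2, v2}
  B3 = {v0}
  B4 = {v1}
u0 ∈ B0, v0 ∈ B3 → different blocks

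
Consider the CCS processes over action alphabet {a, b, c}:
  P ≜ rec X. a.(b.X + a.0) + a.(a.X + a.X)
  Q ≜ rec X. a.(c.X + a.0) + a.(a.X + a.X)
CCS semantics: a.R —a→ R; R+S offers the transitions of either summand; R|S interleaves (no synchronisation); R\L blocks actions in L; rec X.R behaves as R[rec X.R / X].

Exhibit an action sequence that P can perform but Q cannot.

ab

P's transition system — 4 states:
  p0 = rec X. a.(b.X + a.0) + a.(a.X + a.X) has moves —a→ p1, —a→ p2
  p1 = a.(rec X. a.(b.X + a.0) + a.(a.X + a.X)) + a.(rec X. a.(b.X + a.0) + a.(a.X + a.X)) has moves —a→ p0
  p2 = b.(rec X. a.(b.X + a.0) + a.(a.X + a.X)) + a.0 has moves —a→ p3, —b→ p0
  p3 = 0 has moves deadlocked
Q's transition system — 4 states:
  q0 = rec X. a.(c.X + a.0) + a.(a.X + a.X) has moves —a→ q1, —a→ q2
  q1 = a.(rec X. a.(c.X + a.0) + a.(a.X + a.X)) + a.(rec X. a.(c.X + a.0) + a.(a.X + a.X)) has moves —a→ q0
  q2 = c.(rec X. a.(c.X + a.0) + a.(a.X + a.X)) + a.0 has moves —a→ q3, —c→ q0
  q3 = 0 has moves deadlocked
Run σ = ⟨ab⟩ on P: start {p0}
  after a @ step 1: {p1, p2}
  after b @ step 2: {p0}
  P completes σ.
Run σ = ⟨ab⟩ on Q: start {q0}
  after a @ step 1: {q1, q2}
  after b @ step 2: ∅  — Q cannot continue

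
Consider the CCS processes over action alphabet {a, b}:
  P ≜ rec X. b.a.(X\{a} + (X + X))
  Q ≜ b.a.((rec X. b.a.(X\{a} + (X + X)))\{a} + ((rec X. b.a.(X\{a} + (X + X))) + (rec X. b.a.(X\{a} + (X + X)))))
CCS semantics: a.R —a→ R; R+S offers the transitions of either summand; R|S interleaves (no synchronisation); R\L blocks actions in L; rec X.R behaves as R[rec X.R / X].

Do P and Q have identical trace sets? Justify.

YES

LTS(P): 4 reachable states
  p0 = rec X. b.a.(X\{a} + (X + X)) ⊢ =b=> p1
  p1 = a.((rec X. b.a.(X\{a} + (X + X)))\{a} + ((rec X. b.a.(X\{a} + (X + X))) + (rec X. b.a.(X\{a} + (X + X))))) ⊢ =a=> p2
  p2 = (rec X. b.a.(X\{a} + (X + X)))\{a} + ((rec X. b.a.(X\{a} + (X + X))) + (rec X. b.a.(X\{a} + (X + X)))) ⊢ =b=> p1, =b=> p3
  p3 = (a.((rec X. b.a.(X\{a} + (X + X)))\{a} + ((rec X. b.a.(X\{a} + (X + X))) + (rec X. b.a.(X\{a} + (X + X))))))\{a} ⊢ stopped
LTS(Q): 4 reachable states
  q0 = b.a.((rec X. b.a.(X\{a} + (X + X)))\{a} + ((rec X. b.a.(X\{a} + (X + X))) + (rec X. b.a.(X\{a} + (X + X))))) ⊢ =b=> q1
  q1 = a.((rec X. b.a.(X\{a} + (X + X)))\{a} + ((rec X. b.a.(X\{a} + (X + X))) + (rec X. b.a.(X\{a} + (X + X))))) ⊢ =a=> q2
  q2 = (rec X. b.a.(X\{a} + (X + X)))\{a} + ((rec X. b.a.(X\{a} + (X + X))) + (rec X. b.a.(X\{a} + (X + X)))) ⊢ =b=> q1, =b=> q3
  q3 = (a.((rec X. b.a.(X\{a} + (X + X)))\{a} + ((rec X. b.a.(X\{a} + (X + X))) + (rec X. b.a.(X\{a} + (X + X))))))\{a} ⊢ stopped
Bisimilarity quotient blocks:
  B0 = {p0, q0}
  B1 = {p1, q1}
  B2 = {p2, q2}
  B3 = {p3, q3}
p0 ∈ B0, q0 ∈ B0 → same block
Bisimilar ⇒ trace-equivalent.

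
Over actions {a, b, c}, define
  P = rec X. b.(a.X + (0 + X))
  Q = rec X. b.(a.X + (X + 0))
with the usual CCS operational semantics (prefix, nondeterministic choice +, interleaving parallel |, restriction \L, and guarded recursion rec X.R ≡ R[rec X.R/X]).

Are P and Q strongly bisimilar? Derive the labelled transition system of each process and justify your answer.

bisimilar

P's transition system — 2 states:
  m0 = rec X. b.(a.X + (0 + X)) :: =b=> m1
  m1 = a.(rec X. b.(a.X + (0 + X))) + (0 + (rec X. b.(a.X + (0 + X)))) :: =a=> m0, =b=> m1
Q's transition system — 2 states:
  n0 = rec X. b.(a.X + (X + 0)) :: =b=> n1
  n1 = a.(rec X. b.(a.X + (X + 0))) + ((rec X. b.(a.X + (X + 0))) + 0) :: =a=> n0, =b=> n1
Partition-refinement fixed point:
  B0 = {m0, n0}
  B1 = {m1, n1}
m0 ∈ B0, n0 ∈ B0 → same block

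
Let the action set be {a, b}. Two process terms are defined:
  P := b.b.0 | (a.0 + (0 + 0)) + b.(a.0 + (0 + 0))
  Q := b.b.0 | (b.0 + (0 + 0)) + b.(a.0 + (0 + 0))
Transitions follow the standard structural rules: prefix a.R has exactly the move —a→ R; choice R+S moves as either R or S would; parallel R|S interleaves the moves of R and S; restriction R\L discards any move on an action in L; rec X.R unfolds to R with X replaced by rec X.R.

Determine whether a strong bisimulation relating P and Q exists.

NO

Reachable graph of P (8 states):
  s0 = b.b.0 | (a.0 + (0 + 0)) + b.(a.0 + (0 + 0)) :: =a=> s1, =b=> s2, =b=> s3
  s1 = b.b.0 | 0 :: =b=> s4
  s2 = a.0 + (0 + 0) :: =a=> s5
  s3 = b.0 | (a.0 + (0 + 0)) :: =a=> s4, =b=> s6
  s4 = b.0 | 0 :: =b=> s7
  s5 = 0 :: stopped
  s6 = 0 | (a.0 + (0 + 0)) :: =a=> s7
  s7 = 0 | 0 :: stopped
Reachable graph of Q (8 states):
  t0 = b.b.0 | (b.0 + (0 + 0)) + b.(a.0 + (0 + 0)) :: =b=> t1, =b=> t2, =b=> t3
  t1 = a.0 + (0 + 0) :: =a=> t4
  t2 = b.0 | (b.0 + (0 + 0)) :: =b=> t5, =b=> t6
  t3 = b.b.0 | 0 :: =b=> t6
  t4 = 0 :: stopped
  t5 = 0 | (b.0 + (0 + 0)) :: =b=> t7
  t6 = b.0 | 0 :: =b=> t7
  t7 = 0 | 0 :: stopped
Coarsest stable partition (strong bisimilarity classes):
  B0 = {s0}
  B1 = {s1, t2, t3}
  B2 = {s4, t5, t6}
  B3 = {s5, s7, t4, t7}
  B4 = {s3}
  B5 = {s2, s6, t1}
  B6 = {t0}
s0 ∈ B0, t0 ∈ B6 → different blocks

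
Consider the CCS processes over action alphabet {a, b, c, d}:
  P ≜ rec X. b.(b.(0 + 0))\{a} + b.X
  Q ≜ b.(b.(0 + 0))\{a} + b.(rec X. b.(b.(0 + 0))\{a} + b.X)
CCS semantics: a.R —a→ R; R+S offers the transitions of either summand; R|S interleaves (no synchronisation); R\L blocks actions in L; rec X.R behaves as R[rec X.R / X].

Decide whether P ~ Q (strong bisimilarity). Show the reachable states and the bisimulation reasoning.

P ~ Q

LTS(P): 3 reachable states
  p0 = rec X. b.(b.(0 + 0))\{a} + b.X | —b→ p0, —b→ p1
  p1 = (b.(0 + 0))\{a} | —b→ p2
  p2 = (0 + 0)\{a} | deadlocked
LTS(Q): 4 reachable states
  q0 = b.(b.(0 + 0))\{a} + b.(rec X. b.(b.(0 + 0))\{a} + b.X) | —b→ q1, —b→ q2
  q1 = (b.(0 + 0))\{a} | —b→ q3
  q2 = rec X. b.(b.(0 + 0))\{a} + b.X | —b→ q1, —b→ q2
  q3 = (0 + 0)\{a} | deadlocked
Bisimilarity quotient blocks:
  B0 = {p0, q0, q2}
  B1 = {p1, q1}
  B2 = {p2, q3}
p0 ∈ B0, q0 ∈ B0 → same block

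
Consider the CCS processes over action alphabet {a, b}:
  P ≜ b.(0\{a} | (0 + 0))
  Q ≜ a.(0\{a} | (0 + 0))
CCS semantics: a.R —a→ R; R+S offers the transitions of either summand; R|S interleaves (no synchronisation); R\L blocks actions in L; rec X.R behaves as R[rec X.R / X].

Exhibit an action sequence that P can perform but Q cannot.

b

LTS(P): 2 reachable states
  m0 = b.(0\{a} | (0 + 0)) | ··b··> m1
  m1 = 0\{a} | (0 + 0) | ∅
LTS(Q): 2 reachable states
  n0 = a.(0\{a} | (0 + 0)) | ··a··> n1
  n1 = 0\{a} | (0 + 0) | ∅
Run σ = ⟨b⟩ on P: start {m0}
  step 1 (b): {m1}
  P completes σ.
Run σ = ⟨b⟩ on Q: start {n0}
  step 1 (b): ∅  — Q cannot continue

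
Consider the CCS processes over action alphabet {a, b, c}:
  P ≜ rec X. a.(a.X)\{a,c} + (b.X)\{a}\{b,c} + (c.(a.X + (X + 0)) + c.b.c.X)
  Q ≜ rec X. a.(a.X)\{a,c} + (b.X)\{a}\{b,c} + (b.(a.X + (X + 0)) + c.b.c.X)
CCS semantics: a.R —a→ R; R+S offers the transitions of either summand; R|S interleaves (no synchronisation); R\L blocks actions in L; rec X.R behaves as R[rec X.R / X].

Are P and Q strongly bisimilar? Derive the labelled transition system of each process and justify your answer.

LTS(P): 5 reachable states
  u0 = rec X. a.(a.X)\{a,c} + (b.X)\{a}\{b,c} + (c.(a.X + (X + 0)) + c.b.c.X) :: ··a··> u1, ··c··> u2, ··c··> u3
  u1 = (a.(rec X. a.(a.X)\{a,c} + (b.X)\{a}\{b,c} + (c.(a.X + (X + 0)) + c.b.c.X)))\{a,c} :: ∅
  u2 = a.(rec X. a.(a.X)\{a,c} + (b.X)\{a}\{b,c} + (c.(a.X + (X + 0)) + c.b.c.X)) + ((rec X. a.(a.X)\{a,c} + (b.X)\{a}\{b,c} + (c.(a.X + (X + 0)) + c.b.c.X)) + 0) :: ··a··> u0, ··a··> u1, ··c··> u2, ··c··> u3
  u3 = b.c.(rec X. a.(a.X)\{a,c} + (b.X)\{a}\{b,c} + (c.(a.X + (X + 0)) + c.b.c.X)) :: ··b··> u4
  u4 = c.(rec X. a.(a.X)\{a,c} + (b.X)\{a}\{b,c} + (c.(a.X + (X + 0)) + c.b.c.X)) :: ··c··> u0
LTS(Q): 5 reachable states
  v0 = rec X. a.(a.X)\{a,c} + (b.X)\{a}\{b,c} + (b.(a.X + (X + 0)) + c.b.c.X) :: ··a··> v1, ··b··> v2, ··c··> v3
  v1 = (a.(rec X. a.(a.X)\{a,c} + (b.X)\{a}\{b,c} + (b.(a.X + (X + 0)) + c.b.c.X)))\{a,c} :: ∅
  v2 = a.(rec X. a.(a.X)\{a,c} + (b.X)\{a}\{b,c} + (b.(a.X + (X + 0)) + c.b.c.X)) + ((rec X. a.(a.X)\{a,c} + (b.X)\{a}\{b,c} + (b.(a.X + (X + 0)) + c.b.c.X)) + 0) :: ··a··> v0, ··a··> v1, ··b··> v2, ··c··> v3
  v3 = b.c.(rec X. a.(a.X)\{a,c} + (b.X)\{a}\{b,c} + (b.(a.X + (X + 0)) + c.b.c.X)) :: ··b··> v4
  v4 = c.(rec X. a.(a.X)\{a,c} + (b.X)\{a}\{b,c} + (b.(a.X + (X + 0)) + c.b.c.X)) :: ··c··> v0
Coarsest stable partition (strong bisimilarity classes):
  B0 = {u0}
  B1 = {u1, v1}
  B2 = {u2}
  B3 = {u3}
  B4 = {u4}
  B5 = {v0}
  B6 = {v2}
  B7 = {v3}
  B8 = {v4}
u0 ∈ B0, v0 ∈ B5 → different blocks

P ≁ Q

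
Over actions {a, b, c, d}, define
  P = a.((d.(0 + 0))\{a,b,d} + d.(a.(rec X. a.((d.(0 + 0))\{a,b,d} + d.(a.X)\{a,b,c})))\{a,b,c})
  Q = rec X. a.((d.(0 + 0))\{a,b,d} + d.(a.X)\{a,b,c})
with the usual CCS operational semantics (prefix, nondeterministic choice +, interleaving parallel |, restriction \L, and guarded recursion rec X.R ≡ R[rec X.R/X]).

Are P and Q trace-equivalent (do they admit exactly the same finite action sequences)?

trace-equivalent

Reachable graph of P (3 states):
  s0 = a.((d.(0 + 0))\{a,b,d} + d.(a.(rec X. a.((d.(0 + 0))\{a,b,d} + d.(a.X)\{a,b,c})))\{a,b,c}) → -a-> s1
  s1 = (d.(0 + 0))\{a,b,d} + d.(a.(rec X. a.((d.(0 + 0))\{a,b,d} + d.(a.X)\{a,b,c})))\{a,b,c} → -d-> s2
  s2 = (a.(rec X. a.((d.(0 + 0))\{a,b,d} + d.(a.X)\{a,b,c})))\{a,b,c} → deadlocked
Reachable graph of Q (3 states):
  t0 = rec X. a.((d.(0 + 0))\{a,b,d} + d.(a.X)\{a,b,c}) → -a-> t1
  t1 = (d.(0 + 0))\{a,b,d} + d.(a.(rec X. a.((d.(0 + 0))\{a,b,d} + d.(a.X)\{a,b,c})))\{a,b,c} → -d-> t2
  t2 = (a.(rec X. a.((d.(0 + 0))\{a,b,d} + d.(a.X)\{a,b,c})))\{a,b,c} → deadlocked
Partition-refinement fixed point:
  B0 = {s0, t0}
  B1 = {s1, t1}
  B2 = {s2, t2}
s0 ∈ B0, t0 ∈ B0 → same block
Bisimilar ⇒ trace-equivalent.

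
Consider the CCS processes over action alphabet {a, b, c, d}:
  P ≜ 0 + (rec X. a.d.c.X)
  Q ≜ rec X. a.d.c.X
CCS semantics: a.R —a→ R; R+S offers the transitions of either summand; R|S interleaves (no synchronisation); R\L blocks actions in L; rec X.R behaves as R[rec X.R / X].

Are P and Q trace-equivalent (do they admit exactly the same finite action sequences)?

traces(P) = traces(Q)

Reachable graph of P (4 states):
  p0 = 0 + (rec X. a.d.c.X) ⊢ --a--▸ p1
  p1 = d.c.(rec X. a.d.c.X) ⊢ --d--▸ p2
  p2 = c.(rec X. a.d.c.X) ⊢ --c--▸ p3
  p3 = rec X. a.d.c.X ⊢ --a--▸ p1
Reachable graph of Q (3 states):
  q0 = rec X. a.d.c.X ⊢ --a--▸ q1
  q1 = d.c.(rec X. a.d.c.X) ⊢ --d--▸ q2
  q2 = c.(rec X. a.d.c.X) ⊢ --c--▸ q0
Bisimilarity quotient blocks:
  B0 = {p0, p3, q0}
  B1 = {p1, q1}
  B2 = {p2, q2}
p0 ∈ B0, q0 ∈ B0 → same block
Bisimilar ⇒ trace-equivalent.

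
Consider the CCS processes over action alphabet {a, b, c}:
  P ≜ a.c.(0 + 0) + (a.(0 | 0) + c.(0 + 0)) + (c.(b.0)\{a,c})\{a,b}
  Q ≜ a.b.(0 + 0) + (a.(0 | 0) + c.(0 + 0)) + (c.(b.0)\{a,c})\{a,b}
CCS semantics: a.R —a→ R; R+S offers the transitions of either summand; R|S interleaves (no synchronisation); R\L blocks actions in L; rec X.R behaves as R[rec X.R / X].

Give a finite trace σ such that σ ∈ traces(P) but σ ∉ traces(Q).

ac

Reachable graph of P (5 states):
  p0 = a.c.(0 + 0) + (a.(0 | 0) + c.(0 + 0)) + (c.(b.0)\{a,c})\{a,b} | —a→ p1, —a→ p2, —c→ p3, —c→ p4
  p1 = 0 | 0 | deadlocked
  p2 = c.(0 + 0) | —c→ p4
  p3 = (b.0)\{a,c}\{a,b} | deadlocked
  p4 = 0 + 0 | deadlocked
Reachable graph of Q (5 states):
  q0 = a.b.(0 + 0) + (a.(0 | 0) + c.(0 + 0)) + (c.(b.0)\{a,c})\{a,b} | —a→ q1, —a→ q2, —c→ q3, —c→ q4
  q1 = 0 | 0 | deadlocked
  q2 = b.(0 + 0) | —b→ q4
  q3 = (b.0)\{a,c}\{a,b} | deadlocked
  q4 = 0 + 0 | deadlocked
Trace ⟨ac⟩ through P, begin at {p0}:
  [1] a ⇒ {p1, p2}
  [2] c ⇒ {p4}
  — P admits the full trace.
Trace ⟨ac⟩ through Q, begin at {q0}:
  [1] a ⇒ {q1, q2}
  [2] c ⇒ no successor for Q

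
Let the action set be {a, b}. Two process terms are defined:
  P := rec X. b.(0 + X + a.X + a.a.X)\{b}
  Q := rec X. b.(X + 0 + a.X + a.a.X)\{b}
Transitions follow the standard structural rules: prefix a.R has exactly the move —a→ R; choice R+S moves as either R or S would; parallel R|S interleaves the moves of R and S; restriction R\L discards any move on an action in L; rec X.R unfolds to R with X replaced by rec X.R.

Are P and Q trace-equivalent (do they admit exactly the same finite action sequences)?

P's transition system — 4 states:
  s0 = rec X. b.(0 + X + a.X + a.a.X)\{b} | ··b··> s1
  s1 = (0 + (rec X. b.(0 + X + a.X + a.a.X)\{b}) + a.(rec X. b.(0 + X + a.X + a.a.X)\{b}) + a.a.(rec X. b.(0 + X + a.X + a.a.X)\{b}))\{b} | ··a··> s2, ··a··> s3
  s2 = (a.(rec X. b.(0 + X + a.X + a.a.X)\{b}))\{b} | ··a··> s3
  s3 = (rec X. b.(0 + X + a.X + a.a.X)\{b})\{b} | ·
Q's transition system — 4 states:
  t0 = rec X. b.(X + 0 + a.X + a.a.X)\{b} | ··b··> t1
  t1 = ((rec X. b.(X + 0 + a.X + a.a.X)\{b}) + 0 + a.(rec X. b.(X + 0 + a.X + a.a.X)\{b}) + a.a.(rec X. b.(X + 0 + a.X + a.a.X)\{b}))\{b} | ··a··> t2, ··a··> t3
  t2 = (a.(rec X. b.(X + 0 + a.X + a.a.X)\{b}))\{b} | ··a··> t3
  t3 = (rec X. b.(X + 0 + a.X + a.a.X)\{b})\{b} | ·
Partition-refinement fixed point:
  B0 = {s0, t0}
  B1 = {s1, t1}
  B2 = {s2, t2}
  B3 = {s3, t3}
s0 ∈ B0, t0 ∈ B0 → same block
Bisimilar ⇒ trace-equivalent.

YES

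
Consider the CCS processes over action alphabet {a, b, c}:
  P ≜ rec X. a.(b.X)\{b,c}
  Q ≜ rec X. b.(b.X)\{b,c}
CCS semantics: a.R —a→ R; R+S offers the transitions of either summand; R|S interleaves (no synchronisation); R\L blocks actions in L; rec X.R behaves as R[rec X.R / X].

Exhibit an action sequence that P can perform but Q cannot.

LTS(P): 2 reachable states
  p0 = rec X. a.(b.X)\{b,c} :: -a-> p1
  p1 = (b.(rec X. a.(b.X)\{b,c}))\{b,c} :: deadlocked
LTS(Q): 2 reachable states
  q0 = rec X. b.(b.X)\{b,c} :: -b-> q1
  q1 = (b.(rec X. b.(b.X)\{b,c}))\{b,c} :: deadlocked
Run σ = ⟨a⟩ on P: start {p0}
  step 1 (a): {p1}
  ✓ P
Run σ = ⟨a⟩ on Q: start {q0}
  step 1 (a): no successor for Q

a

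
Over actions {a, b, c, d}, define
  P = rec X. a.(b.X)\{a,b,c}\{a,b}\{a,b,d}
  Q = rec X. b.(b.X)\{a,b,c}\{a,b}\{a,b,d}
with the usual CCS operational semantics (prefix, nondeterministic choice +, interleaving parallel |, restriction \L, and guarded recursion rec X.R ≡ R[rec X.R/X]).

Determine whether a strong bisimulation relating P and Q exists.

NO

P's transition system — 2 states:
  m0 = rec X. a.(b.X)\{a,b,c}\{a,b}\{a,b,d} :: =a=> m1
  m1 = (b.(rec X. a.(b.X)\{a,b,c}\{a,b}\{a,b,d}))\{a,b,c}\{a,b}\{a,b,d} :: ∅
Q's transition system — 2 states:
  n0 = rec X. b.(b.X)\{a,b,c}\{a,b}\{a,b,d} :: =b=> n1
  n1 = (b.(rec X. b.(b.X)\{a,b,c}\{a,b}\{a,b,d}))\{a,b,c}\{a,b}\{a,b,d} :: ∅
Partition-refinement fixed point:
  B0 = {m0}
  B1 = {m1, n1}
  B2 = {n0}
m0 ∈ B0, n0 ∈ B2 → different blocks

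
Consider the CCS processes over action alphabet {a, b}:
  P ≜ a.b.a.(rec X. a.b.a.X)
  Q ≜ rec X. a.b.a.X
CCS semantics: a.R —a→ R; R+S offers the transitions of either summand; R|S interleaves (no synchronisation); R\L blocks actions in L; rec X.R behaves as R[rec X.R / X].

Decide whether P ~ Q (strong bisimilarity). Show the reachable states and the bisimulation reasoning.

bisimilar

LTS(P): 4 reachable states
  m0 = a.b.a.(rec X. a.b.a.X) has moves ··a··> m1
  m1 = b.a.(rec X. a.b.a.X) has moves ··b··> m2
  m2 = a.(rec X. a.b.a.X) has moves ··a··> m3
  m3 = rec X. a.b.a.X has moves ··a··> m1
LTS(Q): 3 reachable states
  n0 = rec X. a.b.a.X has moves ··a··> n1
  n1 = b.a.(rec X. a.b.a.X) has moves ··b··> n2
  n2 = a.(rec X. a.b.a.X) has moves ··a··> n0
Partition-refinement fixed point:
  B0 = {m0, m3, n0}
  B1 = {m1, n1}
  B2 = {m2, n2}
m0 ∈ B0, n0 ∈ B0 → same block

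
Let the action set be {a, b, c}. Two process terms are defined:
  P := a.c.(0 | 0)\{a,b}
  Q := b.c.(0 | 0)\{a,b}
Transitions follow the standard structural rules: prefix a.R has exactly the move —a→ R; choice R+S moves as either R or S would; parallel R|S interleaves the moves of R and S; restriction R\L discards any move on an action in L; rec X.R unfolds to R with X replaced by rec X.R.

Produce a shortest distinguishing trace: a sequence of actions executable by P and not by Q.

P's transition system — 3 states:
  m0 = a.c.(0 | 0)\{a,b} | —a→ m1
  m1 = c.(0 | 0)\{a,b} | —c→ m2
  m2 = (0 | 0)\{a,b} | ∅
Q's transition system — 3 states:
  n0 = b.c.(0 | 0)\{a,b} | —b→ n1
  n1 = c.(0 | 0)\{a,b} | —c→ n2
  n2 = (0 | 0)\{a,b} | ∅
Executing a from P (initial set {m0}):
  after a @ step 1: {m1}
  P completes σ.
Executing a from Q (initial set {n0}):
  after a @ step 1: ∅  — Q cannot continue

a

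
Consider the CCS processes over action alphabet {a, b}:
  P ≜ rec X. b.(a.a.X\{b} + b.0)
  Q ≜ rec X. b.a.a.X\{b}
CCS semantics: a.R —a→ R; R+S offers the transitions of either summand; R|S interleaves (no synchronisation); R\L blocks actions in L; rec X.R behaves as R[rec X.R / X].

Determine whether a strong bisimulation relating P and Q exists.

P ≁ Q

P's transition system — 5 states:
  p0 = rec X. b.(a.a.X\{b} + b.0) | =b=> p1
  p1 = a.a.(rec X. b.(a.a.X\{b} + b.0))\{b} + b.0 | =a=> p2, =b=> p3
  p2 = a.(rec X. b.(a.a.X\{b} + b.0))\{b} | =a=> p4
  p3 = 0 | stopped
  p4 = (rec X. b.(a.a.X\{b} + b.0))\{b} | stopped
Q's transition system — 4 states:
  q0 = rec X. b.a.a.X\{b} | =b=> q1
  q1 = a.a.(rec X. b.a.a.X\{b})\{b} | =a=> q2
  q2 = a.(rec X. b.a.a.X\{b})\{b} | =a=> q3
  q3 = (rec X. b.a.a.X\{b})\{b} | stopped
Partition-refinement fixed point:
  B0 = {p0}
  B1 = {p1}
  B2 = {p2, q2}
  B3 = {p3, p4, q3}
  B4 = {q0}
  B5 = {q1}
p0 ∈ B0, q0 ∈ B4 → different blocks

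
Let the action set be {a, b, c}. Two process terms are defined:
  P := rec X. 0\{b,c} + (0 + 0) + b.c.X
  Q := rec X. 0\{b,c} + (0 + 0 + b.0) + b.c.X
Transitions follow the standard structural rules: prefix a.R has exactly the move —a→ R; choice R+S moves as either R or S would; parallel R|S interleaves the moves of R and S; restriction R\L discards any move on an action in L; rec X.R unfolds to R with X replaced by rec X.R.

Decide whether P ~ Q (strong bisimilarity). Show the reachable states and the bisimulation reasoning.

LTS(P): 2 reachable states
  m0 = rec X. 0\{b,c} + (0 + 0) + b.c.X | ··b··> m1
  m1 = c.(rec X. 0\{b,c} + (0 + 0) + b.c.X) | ··c··> m0
LTS(Q): 3 reachable states
  n0 = rec X. 0\{b,c} + (0 + 0 + b.0) + b.c.X | ··b··> n1, ··b··> n2
  n1 = 0 | stopped
  n2 = c.(rec X. 0\{b,c} + (0 + 0 + b.0) + b.c.X) | ··c··> n0
Bisimilarity quotient blocks:
  B0 = {m0}
  B1 = {m1}
  B2 = {n0}
  B3 = {n2}
  B4 = {n1}
m0 ∈ B0, n0 ∈ B2 → different blocks

not bisimilar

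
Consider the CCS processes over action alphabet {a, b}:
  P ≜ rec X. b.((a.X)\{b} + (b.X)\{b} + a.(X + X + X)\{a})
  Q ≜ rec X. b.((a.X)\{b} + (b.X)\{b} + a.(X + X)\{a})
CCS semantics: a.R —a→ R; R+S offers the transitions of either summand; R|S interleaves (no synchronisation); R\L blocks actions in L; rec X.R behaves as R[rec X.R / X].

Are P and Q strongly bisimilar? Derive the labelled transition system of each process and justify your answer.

Reachable graph of P (5 states):
  m0 = rec X. b.((a.X)\{b} + (b.X)\{b} + a.(X + X + X)\{a}) → --b--▸ m1
  m1 = (a.(rec X. b.((a.X)\{b} + (b.X)\{b} + a.(X + X + X)\{a})))\{b} + (b.(rec X. b.((a.X)\{b} + (b.X)\{b} + a.(X + X + X)\{a})))\{b} + a.((rec X. b.((a.X)\{b} + (b.X)\{b} + a.(X + X + X)\{a})) + (rec X. b.((a.X)\{b} + (b.X)\{b} + a.(X + X + X)\{a})) + (rec X. b.((a.X)\{b} + (b.X)\{b} + a.(X + X + X)\{a})))\{a} → --a--▸ m2, --a--▸ m3
  m2 = ((rec X. b.((a.X)\{b} + (b.X)\{b} + a.(X + X + X)\{a})) + (rec X. b.((a.X)\{b} + (b.X)\{b} + a.(X + X + X)\{a})) + (rec X. b.((a.X)\{b} + (b.X)\{b} + a.(X + X + X)\{a})))\{a} → --b--▸ m4
  m3 = (rec X. b.((a.X)\{b} + (b.X)\{b} + a.(X + X + X)\{a}))\{b} → stopped
  m4 = ((a.(rec X. b.((a.X)\{b} + (b.X)\{b} + a.(X + X + X)\{a})))\{b} + (b.(rec X. b.((a.X)\{b} + (b.X)\{b} + a.(X + X + X)\{a})))\{b} + a.((rec X. b.((a.X)\{b} + (b.X)\{b} + a.(X + X + X)\{a})) + (rec X. b.((a.X)\{b} + (b.X)\{b} + a.(X + X + X)\{a})) + (rec X. b.((a.X)\{b} + (b.X)\{b} + a.(X + X + X)\{a})))\{a})\{a} → stopped
Reachable graph of Q (5 states):
  n0 = rec X. b.((a.X)\{b} + (b.X)\{b} + a.(X + X)\{a}) → --b--▸ n1
  n1 = (a.(rec X. b.((a.X)\{b} + (b.X)\{b} + a.(X + X)\{a})))\{b} + (b.(rec X. b.((a.X)\{b} + (b.X)\{b} + a.(X + X)\{a})))\{b} + a.((rec X. b.((a.X)\{b} + (b.X)\{b} + a.(X + X)\{a})) + (rec X. b.((a.X)\{b} + (b.X)\{b} + a.(X + X)\{a})))\{a} → --a--▸ n2, --a--▸ n3
  n2 = ((rec X. b.((a.X)\{b} + (b.X)\{b} + a.(X + X)\{a})) + (rec X. b.((a.X)\{b} + (b.X)\{b} + a.(X + X)\{a})))\{a} → --b--▸ n4
  n3 = (rec X. b.((a.X)\{b} + (b.X)\{b} + a.(X + X)\{a}))\{b} → stopped
  n4 = ((a.(rec X. b.((a.X)\{b} + (b.X)\{b} + a.(X + X)\{a})))\{b} + (b.(rec X. b.((a.X)\{b} + (b.X)\{b} + a.(X + X)\{a})))\{b} + a.((rec X. b.((a.X)\{b} + (b.X)\{b} + a.(X + X)\{a})) + (rec X. b.((a.X)\{b} + (b.X)\{b} + a.(X + X)\{a})))\{a})\{a} → stopped
Partition-refinement fixed point:
  B0 = {m0, n0}
  B1 = {m1, n1}
  B2 = {m3, m4, n3, n4}
  B3 = {m2, n2}
m0 ∈ B0, n0 ∈ B0 → same block

bisimilar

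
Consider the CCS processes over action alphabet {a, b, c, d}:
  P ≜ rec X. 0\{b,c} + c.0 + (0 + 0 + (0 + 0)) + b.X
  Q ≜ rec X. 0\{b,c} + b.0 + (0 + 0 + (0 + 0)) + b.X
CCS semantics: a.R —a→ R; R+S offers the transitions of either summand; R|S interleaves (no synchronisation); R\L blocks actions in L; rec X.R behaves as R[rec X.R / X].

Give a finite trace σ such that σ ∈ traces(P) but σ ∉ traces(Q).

c

LTS(P): 2 reachable states
  p0 = rec X. 0\{b,c} + c.0 + (0 + 0 + (0 + 0)) + b.X → =b=> p0, =c=> p1
  p1 = 0 → ∅
LTS(Q): 2 reachable states
  q0 = rec X. 0\{b,c} + b.0 + (0 + 0 + (0 + 0)) + b.X → =b=> q0, =b=> q1
  q1 = 0 → ∅
Executing c from P (initial set {p0}):
  after c @ step 1: {p1}
  ✓ P
Executing c from Q (initial set {q0}):
  after c @ step 1: ∅ (Q stuck)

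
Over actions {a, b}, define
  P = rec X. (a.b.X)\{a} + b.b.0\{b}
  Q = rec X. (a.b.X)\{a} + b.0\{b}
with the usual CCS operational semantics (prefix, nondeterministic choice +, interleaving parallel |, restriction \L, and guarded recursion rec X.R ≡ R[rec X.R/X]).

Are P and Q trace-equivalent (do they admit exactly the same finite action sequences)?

NO — witness ⟨bb⟩

P's transition system — 3 states:
  m0 = rec X. (a.b.X)\{a} + b.b.0\{b} → —b→ m1
  m1 = b.0\{b} → —b→ m2
  m2 = 0\{b} → stopped
Q's transition system — 2 states:
  n0 = rec X. (a.b.X)\{a} + b.0\{b} → —b→ n1
  n1 = 0\{b} → stopped
Run σ = ⟨bb⟩ on P: start {m0}
  [1] b ⇒ {m1}
  [2] b ⇒ {m2}
  P completes σ.
Run σ = ⟨bb⟩ on Q: start {n0}
  [1] b ⇒ {n1}
  [2] b ⇒ ∅ (Q stuck)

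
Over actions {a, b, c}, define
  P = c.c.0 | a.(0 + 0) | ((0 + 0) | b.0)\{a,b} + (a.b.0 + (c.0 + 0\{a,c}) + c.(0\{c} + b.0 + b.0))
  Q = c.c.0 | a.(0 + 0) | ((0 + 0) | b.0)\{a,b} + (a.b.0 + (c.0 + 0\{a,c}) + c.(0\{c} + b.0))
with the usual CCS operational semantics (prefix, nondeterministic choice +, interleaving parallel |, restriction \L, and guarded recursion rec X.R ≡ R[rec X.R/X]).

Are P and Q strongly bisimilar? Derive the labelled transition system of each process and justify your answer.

Reachable graph of P (9 states):
  p0 = c.c.0 | a.(0 + 0) | ((0 + 0) | b.0)\{a,b} + (a.b.0 + (c.0 + 0\{a,c}) + c.(0\{c} + b.0 + b.0)) → -a-> p1, -a-> p2, -c-> p3, -c-> p4, -c-> p5
  p1 = b.0 → -b-> p3
  p2 = c.c.0 | (0 + 0) | ((0 + 0) | b.0)\{a,b} → -c-> p6
  p3 = 0 → deadlocked
  p4 = 0\{c} + b.0 + b.0 → -b-> p3
  p5 = c.0 | a.(0 + 0) | ((0 + 0) | b.0)\{a,b} → -a-> p6, -c-> p7
  p6 = c.0 | (0 + 0) | ((0 + 0) | b.0)\{a,b} → -c-> p8
  p7 = 0 | a.(0 + 0) | ((0 + 0) | b.0)\{a,b} → -a-> p8
  p8 = 0 | (0 + 0) | ((0 + 0) | b.0)\{a,b} → deadlocked
Reachable graph of Q (9 states):
  q0 = c.c.0 | a.(0 + 0) | ((0 + 0) | b.0)\{a,b} + (a.b.0 + (c.0 + 0\{a,c}) + c.(0\{c} + b.0)) → -a-> q1, -a-> q2, -c-> q3, -c-> q4, -c-> q5
  q1 = b.0 → -b-> q3
  q2 = c.c.0 | (0 + 0) | ((0 + 0) | b.0)\{a,b} → -c-> q6
  q3 = 0 → deadlocked
  q4 = 0\{c} + b.0 → -b-> q3
  q5 = c.0 | a.(0 + 0) | ((0 + 0) | b.0)\{a,b} → -a-> q6, -c-> q7
  q6 = c.0 | (0 + 0) | ((0 + 0) | b.0)\{a,b} → -c-> q8
  q7 = 0 | a.(0 + 0) | ((0 + 0) | b.0)\{a,b} → -a-> q8
  q8 = 0 | (0 + 0) | ((0 + 0) | b.0)\{a,b} → deadlocked
Partition-refinement fixed point:
  B0 = {p0, q0}
  B1 = {p3, p8, q3, q8}
  B2 = {p5, q5}
  B3 = {p6, q6}
  B4 = {p7, q7}
  B5 = {p1, p4, q1, q4}
  B6 = {p2, q2}
p0 ∈ B0, q0 ∈ B0 → same block

YES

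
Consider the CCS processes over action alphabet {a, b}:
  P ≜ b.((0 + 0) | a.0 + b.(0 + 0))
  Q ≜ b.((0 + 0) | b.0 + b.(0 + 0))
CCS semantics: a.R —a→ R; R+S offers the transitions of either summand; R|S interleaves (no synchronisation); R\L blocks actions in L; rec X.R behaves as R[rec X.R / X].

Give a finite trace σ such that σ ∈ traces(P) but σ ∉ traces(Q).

ba

LTS(P): 4 reachable states
  s0 = b.((0 + 0) | a.0 + b.(0 + 0)) :: ··b··> s1
  s1 = (0 + 0) | a.0 + b.(0 + 0) :: ··a··> s2, ··b··> s3
  s2 = (0 + 0) | 0 :: deadlocked
  s3 = 0 + 0 :: deadlocked
LTS(Q): 4 reachable states
  t0 = b.((0 + 0) | b.0 + b.(0 + 0)) :: ··b··> t1
  t1 = (0 + 0) | b.0 + b.(0 + 0) :: ··b··> t2, ··b··> t3
  t2 = (0 + 0) | 0 :: deadlocked
  t3 = 0 + 0 :: deadlocked
Trace ⟨ba⟩ through P, begin at {s0}:
  [1] b ⇒ {s1}
  [2] a ⇒ {s2}
  P completes σ.
Trace ⟨ba⟩ through Q, begin at {t0}:
  [1] b ⇒ {t1}
  [2] a ⇒ no successor for Q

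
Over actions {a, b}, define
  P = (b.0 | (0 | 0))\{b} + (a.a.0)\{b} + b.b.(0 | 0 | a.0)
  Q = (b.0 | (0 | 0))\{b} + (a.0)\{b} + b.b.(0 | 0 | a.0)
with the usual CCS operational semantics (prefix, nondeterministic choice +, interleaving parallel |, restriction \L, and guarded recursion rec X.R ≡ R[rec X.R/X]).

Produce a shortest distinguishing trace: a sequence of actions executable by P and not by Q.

aa

Reachable graph of P (6 states):
  u0 = (b.0 | (0 | 0))\{b} + (a.a.0)\{b} + b.b.(0 | 0 | a.0) → --a--▸ u1, --b--▸ u2
  u1 = (a.0)\{b} → --a--▸ u3
  u2 = b.(0 | 0 | a.0) → --b--▸ u4
  u3 = 0\{b} → (no moves)
  u4 = 0 | 0 | a.0 → --a--▸ u5
  u5 = 0 | 0 | 0 → (no moves)
Reachable graph of Q (5 states):
  v0 = (b.0 | (0 | 0))\{b} + (a.0)\{b} + b.b.(0 | 0 | a.0) → --a--▸ v1, --b--▸ v2
  v1 = 0\{b} → (no moves)
  v2 = b.(0 | 0 | a.0) → --b--▸ v3
  v3 = 0 | 0 | a.0 → --a--▸ v4
  v4 = 0 | 0 | 0 → (no moves)
Run σ = ⟨aa⟩ on P: start {u0}
  [1] a ⇒ {u1}
  [2] a ⇒ {u3}
  — P admits the full trace.
Run σ = ⟨aa⟩ on Q: start {v0}
  [1] a ⇒ {v1}
  [2] a ⇒ no successor for Q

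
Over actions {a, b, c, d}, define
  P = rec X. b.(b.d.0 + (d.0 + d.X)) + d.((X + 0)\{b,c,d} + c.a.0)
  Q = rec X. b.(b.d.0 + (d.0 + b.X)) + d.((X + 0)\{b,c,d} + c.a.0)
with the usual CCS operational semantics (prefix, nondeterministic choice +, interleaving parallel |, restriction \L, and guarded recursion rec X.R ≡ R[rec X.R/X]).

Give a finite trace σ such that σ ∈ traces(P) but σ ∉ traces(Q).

P's transition system — 6 states:
  p0 = rec X. b.(b.d.0 + (d.0 + d.X)) + d.((X + 0)\{b,c,d} + c.a.0) → --b--▸ p1, --d--▸ p2
  p1 = b.d.0 + (d.0 + d.(rec X. b.(b.d.0 + (d.0 + d.X)) + d.((X + 0)\{b,c,d} + c.a.0))) → --b--▸ p3, --d--▸ p0, --d--▸ p4
  p2 = ((rec X. b.(b.d.0 + (d.0 + d.X)) + d.((X + 0)\{b,c,d} + c.a.0)) + 0)\{b,c,d} + c.a.0 → --c--▸ p5
  p3 = d.0 → --d--▸ p4
  p4 = 0 → (no moves)
  p5 = a.0 → --a--▸ p4
Q's transition system — 6 states:
  q0 = rec X. b.(b.d.0 + (d.0 + b.X)) + d.((X + 0)\{b,c,d} + c.a.0) → --b--▸ q1, --d--▸ q2
  q1 = b.d.0 + (d.0 + b.(rec X. b.(b.d.0 + (d.0 + b.X)) + d.((X + 0)\{b,c,d} + c.a.0))) → --b--▸ q0, --b--▸ q3, --d--▸ q4
  q2 = ((rec X. b.(b.d.0 + (d.0 + b.X)) + d.((X + 0)\{b,c,d} + c.a.0)) + 0)\{b,c,d} + c.a.0 → --c--▸ q5
  q3 = d.0 → --d--▸ q4
  q4 = 0 → (no moves)
  q5 = a.0 → --a--▸ q4
Run σ = ⟨bdb⟩ on P: start {p0}
  after b @ step 1: {p1}
  after d @ step 2: {p0, p4}
  after b @ step 3: {p1}
  ✓ P
Run σ = ⟨bdb⟩ on Q: start {q0}
  after b @ step 1: {q1}
  after d @ step 2: {q4}
  after b @ step 3: ∅  — Q cannot continue

bdb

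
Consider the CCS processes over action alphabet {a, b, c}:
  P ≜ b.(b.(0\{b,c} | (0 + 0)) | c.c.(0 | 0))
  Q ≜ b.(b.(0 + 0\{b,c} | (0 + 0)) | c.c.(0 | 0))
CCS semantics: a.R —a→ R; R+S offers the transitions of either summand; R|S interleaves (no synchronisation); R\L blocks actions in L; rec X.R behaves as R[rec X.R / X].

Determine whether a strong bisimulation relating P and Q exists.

bisimilar

P's transition system — 7 states:
  m0 = b.(b.(0\{b,c} | (0 + 0)) | c.c.(0 | 0)) ⊢ -b-> m1
  m1 = b.(0\{b,c} | (0 + 0)) | c.c.(0 | 0) ⊢ -b-> m2, -c-> m3
  m2 = 0\{b,c} | (0 + 0) | c.c.(0 | 0) ⊢ -c-> m4
  m3 = b.(0\{b,c} | (0 + 0)) | c.(0 | 0) ⊢ -b-> m4, -c-> m5
  m4 = 0\{b,c} | (0 + 0) | c.(0 | 0) ⊢ -c-> m6
  m5 = b.(0\{b,c} | (0 + 0)) | (0 | 0) ⊢ -b-> m6
  m6 = 0\{b,c} | (0 + 0) | (0 | 0) ⊢ ∅
Q's transition system — 7 states:
  n0 = b.(b.(0 + 0\{b,c} | (0 + 0)) | c.c.(0 | 0)) ⊢ -b-> n1
  n1 = b.(0 + 0\{b,c} | (0 + 0)) | c.c.(0 | 0) ⊢ -b-> n2, -c-> n3
  n2 = (0 + 0\{b,c} | (0 + 0)) | c.c.(0 | 0) ⊢ -c-> n4
  n3 = b.(0 + 0\{b,c} | (0 + 0)) | c.(0 | 0) ⊢ -b-> n4, -c-> n5
  n4 = (0 + 0\{b,c} | (0 + 0)) | c.(0 | 0) ⊢ -c-> n6
  n5 = b.(0 + 0\{b,c} | (0 + 0)) | (0 | 0) ⊢ -b-> n6
  n6 = (0 + 0\{b,c} | (0 + 0)) | (0 | 0) ⊢ ∅
Coarsest stable partition (strong bisimilarity classes):
  B0 = {m0, n0}
  B1 = {m1, n1}
  B2 = {m2, n2}
  B3 = {m4, n4}
  B4 = {m6, n6}
  B5 = {m3, n3}
  B6 = {m5, n5}
m0 ∈ B0, n0 ∈ B0 → same block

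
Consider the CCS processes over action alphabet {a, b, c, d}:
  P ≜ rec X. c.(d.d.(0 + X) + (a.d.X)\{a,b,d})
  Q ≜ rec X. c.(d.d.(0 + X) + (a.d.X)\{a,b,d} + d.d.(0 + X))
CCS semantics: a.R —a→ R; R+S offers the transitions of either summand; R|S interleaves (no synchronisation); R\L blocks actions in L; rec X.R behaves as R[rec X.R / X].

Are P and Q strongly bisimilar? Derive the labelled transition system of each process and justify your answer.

LTS(P): 4 reachable states
  m0 = rec X. c.(d.d.(0 + X) + (a.d.X)\{a,b,d}) ⊢ --c--▸ m1
  m1 = d.d.(0 + (rec X. c.(d.d.(0 + X) + (a.d.X)\{a,b,d}))) + (a.d.(rec X. c.(d.d.(0 + X) + (a.d.X)\{a,b,d})))\{a,b,d} ⊢ --d--▸ m2
  m2 = d.(0 + (rec X. c.(d.d.(0 + X) + (a.d.X)\{a,b,d}))) ⊢ --d--▸ m3
  m3 = 0 + (rec X. c.(d.d.(0 + X) + (a.d.X)\{a,b,d})) ⊢ --c--▸ m1
LTS(Q): 4 reachable states
  n0 = rec X. c.(d.d.(0 + X) + (a.d.X)\{a,b,d} + d.d.(0 + X)) ⊢ --c--▸ n1
  n1 = d.d.(0 + (rec X. c.(d.d.(0 + X) + (a.d.X)\{a,b,d} + d.d.(0 + X)))) + (a.d.(rec X. c.(d.d.(0 + X) + (a.d.X)\{a,b,d} + d.d.(0 + X))))\{a,b,d} + d.d.(0 + (rec X. c.(d.d.(0 + X) + (a.d.X)\{a,b,d} + d.d.(0 + X)))) ⊢ --d--▸ n2
  n2 = d.(0 + (rec X. c.(d.d.(0 + X) + (a.d.X)\{a,b,d} + d.d.(0 + X)))) ⊢ --d--▸ n3
  n3 = 0 + (rec X. c.(d.d.(0 + X) + (a.d.X)\{a,b,d} + d.d.(0 + X))) ⊢ --c--▸ n1
Coarsest stable partition (strong bisimilarity classes):
  B0 = {m0, m3, n0, n3}
  B1 = {m1, n1}
  B2 = {m2, n2}
m0 ∈ B0, n0 ∈ B0 → same block

bisimilar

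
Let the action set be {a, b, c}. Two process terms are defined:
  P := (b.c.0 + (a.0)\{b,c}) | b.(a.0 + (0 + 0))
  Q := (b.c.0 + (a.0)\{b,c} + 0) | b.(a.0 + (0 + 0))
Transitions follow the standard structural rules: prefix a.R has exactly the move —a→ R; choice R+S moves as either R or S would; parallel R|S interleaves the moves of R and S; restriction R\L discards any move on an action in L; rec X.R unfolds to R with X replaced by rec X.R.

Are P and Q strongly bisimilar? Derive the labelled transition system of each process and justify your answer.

Reachable graph of P (12 states):
  m0 = (b.c.0 + (a.0)\{b,c}) | b.(a.0 + (0 + 0)) has moves -a-> m1, -b-> m2, -b-> m3
  m1 = 0\{b,c} | b.(a.0 + (0 + 0)) has moves -b-> m4
  m2 = (b.c.0 + (a.0)\{b,c}) | (a.0 + (0 + 0)) has moves -a-> m4, -a-> m5, -b-> m6
  m3 = c.0 | b.(a.0 + (0 + 0)) has moves -b-> m6, -c-> m7
  m4 = 0\{b,c} | (a.0 + (0 + 0)) has moves -a-> m8
  m5 = (b.c.0 + (a.0)\{b,c}) | 0 has moves -a-> m8, -b-> m9
  m6 = c.0 | (a.0 + (0 + 0)) has moves -a-> m9, -c-> m10
  m7 = 0 | b.(a.0 + (0 + 0)) has moves -b-> m10
  m8 = 0\{b,c} | 0 has moves deadlocked
  m9 = c.0 | 0 has moves -c-> m11
  m10 = 0 | (a.0 + (0 + 0)) has moves -a-> m11
  m11 = 0 | 0 has moves deadlocked
Reachable graph of Q (12 states):
  n0 = (b.c.0 + (a.0)\{b,c} + 0) | b.(a.0 + (0 + 0)) has moves -a-> n1, -b-> n2, -b-> n3
  n1 = 0\{b,c} | b.(a.0 + (0 + 0)) has moves -b-> n4
  n2 = (b.c.0 + (a.0)\{b,c} + 0) | (a.0 + (0 + 0)) has moves -a-> n4, -a-> n5, -b-> n6
  n3 = c.0 | b.(a.0 + (0 + 0)) has moves -b-> n6, -c-> n7
  n4 = 0\{b,c} | (a.0 + (0 + 0)) has moves -a-> n8
  n5 = (b.c.0 + (a.0)\{b,c} + 0) | 0 has moves -a-> n8, -b-> n9
  n6 = c.0 | (a.0 + (0 + 0)) has moves -a-> n9, -c-> n10
  n7 = 0 | b.(a.0 + (0 + 0)) has moves -b-> n10
  n8 = 0\{b,c} | 0 has moves deadlocked
  n9 = c.0 | 0 has moves -c-> n11
  n10 = 0 | (a.0 + (0 + 0)) has moves -a-> n11
  n11 = 0 | 0 has moves deadlocked
Coarsest stable partition (strong bisimilarity classes):
  B0 = {m0, n0}
  B1 = {m3, n3}
  B2 = {m1, m7, n1, n7}
  B3 = {m10, m4, n10, n4}
  B4 = {m11, m8, n11, n8}
  B5 = {m6, n6}
  B6 = {m9, n9}
  B7 = {m2, n2}
  B8 = {m5, n5}
m0 ∈ B0, n0 ∈ B0 → same block

YES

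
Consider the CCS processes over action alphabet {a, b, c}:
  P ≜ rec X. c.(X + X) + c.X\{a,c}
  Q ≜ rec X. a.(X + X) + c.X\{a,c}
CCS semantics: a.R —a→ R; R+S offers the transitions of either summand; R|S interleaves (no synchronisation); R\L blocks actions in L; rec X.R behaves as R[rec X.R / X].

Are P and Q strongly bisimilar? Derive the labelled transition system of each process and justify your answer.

Reachable graph of P (3 states):
  s0 = rec X. c.(X + X) + c.X\{a,c} → —c→ s1, —c→ s2
  s1 = (rec X. c.(X + X) + c.X\{a,c}) + (rec X. c.(X + X) + c.X\{a,c}) → —c→ s1, —c→ s2
  s2 = (rec X. c.(X + X) + c.X\{a,c})\{a,c} → ·
Reachable graph of Q (3 states):
  t0 = rec X. a.(X + X) + c.X\{a,c} → —a→ t1, —c→ t2
  t1 = (rec X. a.(X + X) + c.X\{a,c}) + (rec X. a.(X + X) + c.X\{a,c}) → —a→ t1, —c→ t2
  t2 = (rec X. a.(X + X) + c.X\{a,c})\{a,c} → ·
Bisimilarity quotient blocks:
  B0 = {s0, s1}
  B1 = {s2, t2}
  B2 = {t0, t1}
s0 ∈ B0, t0 ∈ B2 → different blocks

NO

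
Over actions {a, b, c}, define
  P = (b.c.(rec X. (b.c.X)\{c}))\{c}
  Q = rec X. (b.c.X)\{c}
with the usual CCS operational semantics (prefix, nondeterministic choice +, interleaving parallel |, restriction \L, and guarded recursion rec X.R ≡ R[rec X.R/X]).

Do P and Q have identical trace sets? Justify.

YES

P's transition system — 2 states:
  m0 = (b.c.(rec X. (b.c.X)\{c}))\{c} | =b=> m1
  m1 = (c.(rec X. (b.c.X)\{c}))\{c} | stopped
Q's transition system — 2 states:
  n0 = rec X. (b.c.X)\{c} | =b=> n1
  n1 = (c.(rec X. (b.c.X)\{c}))\{c} | stopped
Partition-refinement fixed point:
  B0 = {m0, n0}
  B1 = {m1, n1}
m0 ∈ B0, n0 ∈ B0 → same block
Bisimilar ⇒ trace-equivalent.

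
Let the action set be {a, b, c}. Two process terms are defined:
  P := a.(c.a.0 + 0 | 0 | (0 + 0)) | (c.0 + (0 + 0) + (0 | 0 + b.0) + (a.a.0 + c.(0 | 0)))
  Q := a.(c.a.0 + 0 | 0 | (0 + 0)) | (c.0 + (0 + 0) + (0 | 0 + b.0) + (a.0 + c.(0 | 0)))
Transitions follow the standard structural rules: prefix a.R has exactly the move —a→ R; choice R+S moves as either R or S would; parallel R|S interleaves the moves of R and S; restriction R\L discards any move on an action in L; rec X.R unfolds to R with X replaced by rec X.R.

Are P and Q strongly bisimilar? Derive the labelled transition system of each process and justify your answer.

not bisimilar

P's transition system — 16 states:
  m0 = a.(c.a.0 + 0 | 0 | (0 + 0)) | (c.0 + (0 + 0) + (0 | 0 + b.0) + (a.a.0 + c.(0 | 0))) | —a→ m1, —a→ m2, —b→ m3, —c→ m3, —c→ m4
  m1 = (c.a.0 + 0 | 0 | (0 + 0)) | (c.0 + (0 + 0) + (0 | 0 + b.0) + (a.a.0 + c.(0 | 0))) | —a→ m5, —b→ m6, —c→ m6, —c→ m7, —c→ m8
  m2 = a.(c.a.0 + 0 | 0 | (0 + 0)) | a.0 | —a→ m3, —a→ m5
  m3 = a.(c.a.0 + 0 | 0 | (0 + 0)) | 0 | —a→ m6
  m4 = a.(c.a.0 + 0 | 0 | (0 + 0)) | (0 | 0) | —a→ m7
  m5 = (c.a.0 + 0 | 0 | (0 + 0)) | a.0 | —a→ m6, —c→ m9
  m6 = (c.a.0 + 0 | 0 | (0 + 0)) | 0 | —c→ m10
  m7 = (c.a.0 + 0 | 0 | (0 + 0)) | (0 | 0) | —c→ m11
  m8 = a.0 | (c.0 + (0 + 0) + (0 | 0 + b.0) + (a.a.0 + c.(0 | 0))) | —a→ m12, —a→ m9, —b→ m10, —c→ m10, —c→ m11
  m9 = a.0 | a.0 | —a→ m10, —a→ m13
  m10 = a.0 | 0 | —a→ m14
  m11 = a.0 | (0 | 0) | —a→ m15
  m12 = 0 | (c.0 + (0 + 0) + (0 | 0 + b.0) + (a.a.0 + c.(0 | 0))) | —a→ m13, —b→ m14, —c→ m14, —c→ m15
  m13 = 0 | a.0 | —a→ m14
  m14 = 0 | 0 | deadlocked
  m15 = 0 | (0 | 0) | deadlocked
Q's transition system — 12 states:
  n0 = a.(c.a.0 + 0 | 0 | (0 + 0)) | (c.0 + (0 + 0) + (0 | 0 + b.0) + (a.0 + c.(0 | 0))) | —a→ n1, —a→ n2, —b→ n2, —c→ n2, —c→ n3
  n1 = (c.a.0 + 0 | 0 | (0 + 0)) | (c.0 + (0 + 0) + (0 | 0 + b.0) + (a.0 + c.(0 | 0))) | —a→ n4, —b→ n4, —c→ n4, —c→ n5, —c→ n6
  n2 = a.(c.a.0 + 0 | 0 | (0 + 0)) | 0 | —a→ n4
  n3 = a.(c.a.0 + 0 | 0 | (0 + 0)) | (0 | 0) | —a→ n5
  n4 = (c.a.0 + 0 | 0 | (0 + 0)) | 0 | —c→ n7
  n5 = (c.a.0 + 0 | 0 | (0 + 0)) | (0 | 0) | —c→ n8
  n6 = a.0 | (c.0 + (0 + 0) + (0 | 0 + b.0) + (a.0 + c.(0 | 0))) | —a→ n7, —a→ n9, —b→ n7, —c→ n7, —c→ n8
  n7 = a.0 | 0 | —a→ n10
  n8 = a.0 | (0 | 0) | —a→ n11
  n9 = 0 | (c.0 + (0 + 0) + (0 | 0 + b.0) + (a.0 + c.(0 | 0))) | —a→ n10, —b→ n10, —c→ n10, —c→ n11
  n10 = 0 | 0 | deadlocked
  n11 = 0 | (0 | 0) | deadlocked
Bisimilarity quotient blocks:
  B0 = {m0}
  B1 = {m1}
  B2 = {m6, m7, n4, n5}
  B3 = {m10, m11, m13, n7, n8}
  B4 = {m14, m15, n10, n11}
  B5 = {m8}
  B6 = {m12}
  B7 = {m9}
  B8 = {m5}
  B9 = {m3, m4, n2, n3}
  B10 = {m2}
  B11 = {n0}
  B12 = {n1}
  B13 = {n6}
  B14 = {n9}
m0 ∈ B0, n0 ∈ B11 → different blocks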